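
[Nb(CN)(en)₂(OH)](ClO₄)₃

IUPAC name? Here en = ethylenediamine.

cyanobis(ethylenediamine)hydroxoniobium(V) perchlorate

The 3 perchlorate counter-ions carry a total charge of -3, so each complex ion is 3+.
Ligand charges: 1×hydroxo (-1 each), 1×cyano (-1 each), 2×ethylenediamine (neutral); total -2. So Nb + (-2) = 3+, giving Nb = +5.
Ligands are named alphabetically: cyano before ethylenediamine before hydroxo.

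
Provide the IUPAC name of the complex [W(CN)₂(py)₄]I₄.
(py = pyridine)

dicyanotetrakis(pyridine)tungsten(VI) iodide

The 4 iodide counter-ions carry a total charge of -4, so each complex ion is 4+.
Ligand charges: 2×cyano (-1 each), 4×pyridine (neutral); total -2. So W + (-2) = 4+, giving W = +6.
Ligands are named alphabetically: cyano before pyridine.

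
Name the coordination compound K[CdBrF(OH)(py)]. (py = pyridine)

The 1 potassium counter-ion carries a total charge of +1, so each complex ion is 1−.
Ligand charges: 1×hydroxo (-1 each), 1×pyridine (neutral), 1×bromo (-1 each), 1×fluoro (-1 each); total -3. So Cd + (-3) = 1−, giving Cd = +2.
The complex ion is anionic, so cadmium takes the -ate form cadmate(II).

potassium bromofluorohydroxo(pyridine)cadmate(II)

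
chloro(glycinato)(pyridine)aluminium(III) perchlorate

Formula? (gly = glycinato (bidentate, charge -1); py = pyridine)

Ligands: 1 glycinato (gly, -1), 1 pyridine (py, neutral), 1 chloro (Cl, -1). Ligand charge sum = -2.
With Al in oxidation state +3, the complex ion is [Al...]^1+.
Charge balance with perchlorate (-1) requires 1 complex ion per 1 perchlorate.

[AlCl(gly)(py)]ClO4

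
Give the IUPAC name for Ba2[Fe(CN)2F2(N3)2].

barium diazidodicyanodifluoroferrate(II)

The 2 barium counter-ions carry a total charge of +4, so each complex ion is 4−.
Ligand charges: 2×azido (-1 each), 2×cyano (-1 each), 2×fluoro (-1 each); total -6. So Fe + (-6) = 4−, giving Fe = +2.
Ligands are named alphabetically: azido before cyano before fluoro.
The complex ion is anionic, so iron takes the -ate form ferrate(II).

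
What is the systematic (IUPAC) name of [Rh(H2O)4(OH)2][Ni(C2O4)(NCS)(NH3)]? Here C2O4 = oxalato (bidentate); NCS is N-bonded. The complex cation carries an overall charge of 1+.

tetraaquadihydroxorhodium(III) ammineisothiocyanatooxalatonickelate(II)

The complex cation is given as 1+; its ligand charges sum to -2, so Rh = +3.
A 1:1 salt means the anion carries the equal and opposite charge, 1−.
Anion: ligand charges sum to -3; for the ion to be 1−, Ni = +2.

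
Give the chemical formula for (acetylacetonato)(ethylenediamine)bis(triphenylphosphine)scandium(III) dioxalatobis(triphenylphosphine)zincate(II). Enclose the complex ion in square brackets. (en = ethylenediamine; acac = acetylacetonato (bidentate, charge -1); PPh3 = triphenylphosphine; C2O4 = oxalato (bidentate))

Cation [Sc…]: ligand charges -1, Sc(III) ⇒ ion charge 2+.
Anion [Zn…]: ligand charges -4, Zn(II) ⇒ ion charge 2−.
One 2+ cation balances one 2− anion.

[Sc(acac)(en)(PPh3)2][Zn(C2O4)2(PPh3)2]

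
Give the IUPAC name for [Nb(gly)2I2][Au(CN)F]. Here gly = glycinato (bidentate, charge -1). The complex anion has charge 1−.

bis(glycinato)diiodoniobium(V) cyanofluoroaurate(I)

Both ions are complex: the cation is named first with the plain metal name, the anion second with the -ate form; each ion's ligands are alphabetised independently.
The complex anion is given as 1−; its ligand charges sum to -2, so Au = +1.
A 1:1 salt means the cation carries the equal and opposite charge, 1+.
Cation: ligand charges sum to -4; for the ion to be 1+, Nb = +5.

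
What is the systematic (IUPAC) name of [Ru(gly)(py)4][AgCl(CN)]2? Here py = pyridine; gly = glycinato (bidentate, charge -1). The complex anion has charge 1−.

(glycinato)tetrakis(pyridine)ruthenium(III) chlorocyanoargentate(I)

The complex anion is given as 1−; its ligand charges sum to -2, so Ag = +1.
With 2 anions per cation, the cation must be 2×1 = 2+.
Cation: ligand charges sum to -1; for the ion to be 2+, Ru = +3.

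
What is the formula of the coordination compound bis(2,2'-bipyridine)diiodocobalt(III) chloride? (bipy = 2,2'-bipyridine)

Ligands: 2 iodo (I, -1), 2 2,2'-bipyridine (bipy, neutral). Ligand charge sum = -2.
Charge balance with chloride (-1) requires 1 complex ion per 1 chloride.

[Co(bipy)2I2]Cl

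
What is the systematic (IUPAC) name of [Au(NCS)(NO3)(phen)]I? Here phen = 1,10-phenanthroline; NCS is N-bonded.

The 1 iodide counter-ion carries a total charge of -1, so each complex ion is 1+.
Ligand charges: 1×1,10-phenanthroline (neutral), 1×nitrato (-1 each), 1×isothiocyanato (-1 each); total -2. So Au + (-2) = 1+, giving Au = +3.
Ligands are named alphabetically: isothiocyanato before nitrato before phenanthroline.

isothiocyanatonitrato(1,10-phenanthroline)gold(III) iodide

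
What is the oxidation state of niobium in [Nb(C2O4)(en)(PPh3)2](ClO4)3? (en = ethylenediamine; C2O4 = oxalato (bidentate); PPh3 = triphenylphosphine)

+5

3 perchlorate outside the brackets (-1 each) → the complex ion is 3+.
Ligand charges: 1×en neutral; 1×C2O4 = -2; 2×PPh3 neutral; sum -2.
Nb + (-2) = 3+ ⇒ Nb is +5.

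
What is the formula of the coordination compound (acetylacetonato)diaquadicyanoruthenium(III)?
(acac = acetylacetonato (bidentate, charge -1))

Ligands: 2 cyano (CN, -1), 1 acetylacetonato (acac, -1), 2 aqua (H2O, neutral). Ligand charge sum = -3.
With Ru in oxidation state +3, the complex ion is [Ru...].

[Ru(acac)(CN)2(H2O)2]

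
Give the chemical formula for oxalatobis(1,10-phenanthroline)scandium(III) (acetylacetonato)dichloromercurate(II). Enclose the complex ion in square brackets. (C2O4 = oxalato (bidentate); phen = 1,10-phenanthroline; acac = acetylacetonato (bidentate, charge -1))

[Sc(C2O4)(phen)2][Hg(acac)Cl2]

Cation [Sc…]: ligand charges -2, Sc(III) ⇒ ion charge 1+.
Anion [Hg…]: ligand charges -3, Hg(II) ⇒ ion charge 1−.
One 1+ cation balances one 1− anion.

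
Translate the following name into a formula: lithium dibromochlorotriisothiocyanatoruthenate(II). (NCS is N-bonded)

Li4[RuBr2Cl(NCS)3]

Ligands: 2 bromo (Br, -1), 1 chloro (Cl, -1), 3 isothiocyanato (NCS, -1). Ligand charge sum = -6.
With Ru in oxidation state +2, the complex ion is [Ru...]^4−.
Charge balance with lithium (+1) requires 1 complex ion per 4 lithium.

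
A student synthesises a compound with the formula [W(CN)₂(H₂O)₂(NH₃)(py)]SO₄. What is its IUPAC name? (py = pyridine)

The 1 sulfate counter-ion carries a total charge of -2, so each complex ion is 2+.
Ligand charges: 2×cyano (-1 each), 2×aqua (neutral), 1×pyridine (neutral), 1×ammine (neutral); total -2. So W + (-2) = 2+, giving W = +4.
Ligands are named alphabetically: ammine before aqua before cyano before pyridine.

amminediaquadicyano(pyridine)tungsten(IV) sulfate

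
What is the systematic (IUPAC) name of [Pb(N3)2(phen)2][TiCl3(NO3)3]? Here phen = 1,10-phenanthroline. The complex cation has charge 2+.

Both ions are complex: the cation is named first with the plain metal name, the anion second with the -ate form; each ion's ligands are alphabetised independently.
The complex cation is given as 2+; its ligand charges sum to -2, so Pb = +4.
A 1:1 salt means the anion carries the equal and opposite charge, 2−.
Anion: ligand charges sum to -6; for the ion to be 2−, Ti = +4.

diazidobis(1,10-phenanthroline)lead(IV) trichlorotrinitratotitanate(IV)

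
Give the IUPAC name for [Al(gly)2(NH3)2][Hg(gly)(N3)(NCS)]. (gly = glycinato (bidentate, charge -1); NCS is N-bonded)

diamminebis(glycinato)aluminium(III) azido(glycinato)isothiocyanatomercurate(II)

Aluminium is always +3 in its complexes; the cation's ligand charges sum to -2, so the complex cation is 1+.
A 1:1 salt means the anion carries the equal and opposite charge, 1−.
Anion: ligand charges sum to -3; for the ion to be 1−, Hg = +2.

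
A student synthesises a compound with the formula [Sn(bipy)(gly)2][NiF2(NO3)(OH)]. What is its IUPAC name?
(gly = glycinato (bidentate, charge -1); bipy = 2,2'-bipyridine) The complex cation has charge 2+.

(2,2'-bipyridine)bis(glycinato)tin(IV) difluorohydroxonitratonickelate(II)

Both ions are complex: the cation is named first with the plain metal name, the anion second with the -ate form; each ion's ligands are alphabetised independently.
The complex cation is given as 2+; its ligand charges sum to -2, so Sn = +4.
A 1:1 salt means the anion carries the equal and opposite charge, 2−.
Anion: ligand charges sum to -4; for the ion to be 2−, Ni = +2.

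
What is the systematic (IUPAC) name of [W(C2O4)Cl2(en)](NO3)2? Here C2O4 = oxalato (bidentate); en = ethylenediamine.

dichloro(ethylenediamine)oxalatotungsten(VI) nitrate

The 2 nitrate counter-ions carry a total charge of -2, so each complex ion is 2+.
Ligand charges: 2×chloro (-1 each), 1×oxalato (-2 each), 1×ethylenediamine (neutral); total -4. So W + (-4) = 2+, giving W = +6.
Ligands are named alphabetically: chloro before ethylenediamine before oxalato.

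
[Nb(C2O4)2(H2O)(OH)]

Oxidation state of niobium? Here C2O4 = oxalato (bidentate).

+5

No counter-ion: the bracketed complex is neutral.
Ligand charges: 1×OH = -1; 2×C2O4 = -4; 1×H2O neutral; sum -5.
Nb + (-5) = 0 ⇒ Nb is +5.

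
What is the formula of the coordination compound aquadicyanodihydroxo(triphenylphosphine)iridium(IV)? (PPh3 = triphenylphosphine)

Ligands: 2 hydroxo (OH, -1), 1 aqua (H2O, neutral), 2 cyano (CN, -1), 1 triphenylphosphine (PPh3, neutral). Ligand charge sum = -4.
With Ir in oxidation state +4, the complex ion is [Ir...].

[Ir(CN)2(H2O)(OH)2(PPh3)]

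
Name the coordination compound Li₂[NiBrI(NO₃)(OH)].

The 2 lithium counter-ions carry a total charge of +2, so each complex ion is 2−.
Ligand charges: 1×hydroxo (-1 each), 1×bromo (-1 each), 1×nitrato (-1 each), 1×iodo (-1 each); total -4. So Ni + (-4) = 2−, giving Ni = +2.
Ligands are named alphabetically: bromo before hydroxo before iodo before nitrato.
The complex ion is anionic, so nickel takes the -ate form nickelate(II).

lithium bromohydroxoiodonitratonickelate(II)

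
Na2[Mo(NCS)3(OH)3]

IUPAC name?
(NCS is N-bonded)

sodium trihydroxotriisothiocyanatomolybdate(IV)

The 2 sodium counter-ions carry a total charge of +2, so each complex ion is 2−.
Ligand charges: 3×hydroxo (-1 each), 3×isothiocyanato (-1 each); total -6. So Mo + (-6) = 2−, giving Mo = +4.
Ligands are named alphabetically: hydroxo before isothiocyanato.
The complex ion is anionic, so molybdenum takes the -ate form molybdate(IV).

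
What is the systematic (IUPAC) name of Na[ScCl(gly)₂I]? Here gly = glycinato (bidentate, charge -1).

The 1 sodium counter-ion carries a total charge of +1, so each complex ion is 1−.
Ligand charges: 2×glycinato (-1 each), 1×chloro (-1 each), 1×iodo (-1 each); total -4. So Sc + (-4) = 1−, giving Sc = +3.
Ligands are named alphabetically: chloro before glycinato before iodo.
The complex ion is anionic, so scandium takes the -ate form scandate(III).

sodium chlorobis(glycinato)iodoscandate(III)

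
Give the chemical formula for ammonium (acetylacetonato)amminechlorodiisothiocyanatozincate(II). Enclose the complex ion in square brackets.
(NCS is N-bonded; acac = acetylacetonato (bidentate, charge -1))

(NH4)2[Zn(acac)Cl(NCS)2(NH3)]

Ligands: 1 ammine (NH3, neutral), 1 chloro (Cl, -1), 2 isothiocyanato (NCS, -1), 1 acetylacetonato (acac, -1). Ligand charge sum = -4.
With Zn in oxidation state +2, the complex ion is [Zn...]^2−.
Charge balance with ammonium (+1) requires 1 complex ion per 2 ammonium.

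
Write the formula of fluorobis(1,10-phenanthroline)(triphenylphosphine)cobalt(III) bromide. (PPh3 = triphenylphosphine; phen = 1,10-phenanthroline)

Ligands: 1 triphenylphosphine (PPh3, neutral), 2 1,10-phenanthroline (phen, neutral), 1 fluoro (F, -1). Ligand charge sum = -1.
With Co in oxidation state +3, the complex ion is [Co...]^2+.
Charge balance with bromide (-1) requires 1 complex ion per 2 bromide.

[CoF(phen)2(PPh3)]Br2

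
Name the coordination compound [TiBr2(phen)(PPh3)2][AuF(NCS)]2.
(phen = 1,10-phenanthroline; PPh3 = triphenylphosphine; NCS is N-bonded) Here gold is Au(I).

Both ions are complex: the cation is named first with the plain metal name, the anion second with the -ate form; each ion's ligands are alphabetised independently.
Au is given as +1; the anion's ligand charges sum to -2, so the complex anion is 1−.
With 2 anions per cation, the cation must be 2×1 = 2+.
Cation: ligand charges sum to -2; for the ion to be 2+, Ti = +4.

dibromo(1,10-phenanthroline)bis(triphenylphosphine)titanium(IV) fluoroisothiocyanatoaurate(I)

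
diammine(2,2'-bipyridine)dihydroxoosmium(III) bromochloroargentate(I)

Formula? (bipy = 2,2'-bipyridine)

Cation [Os…]: ligand charges -2, Os(III) ⇒ ion charge 1+.
Anion [Ag…]: ligand charges -2, Ag(I) ⇒ ion charge 1−.
One 1+ cation balances one 1− anion.

[Os(bipy)(NH3)2(OH)2][AgBrCl]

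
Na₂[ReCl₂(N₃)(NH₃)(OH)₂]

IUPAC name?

sodium ammineazidodichlorodihydroxorhenate(III)

The 2 sodium counter-ions carry a total charge of +2, so each complex ion is 2−.
Ligand charges: 1×ammine (neutral), 2×chloro (-1 each), 2×hydroxo (-1 each), 1×azido (-1 each); total -5. So Re + (-5) = 2−, giving Re = +3.
The complex ion is anionic, so rhenium takes the -ate form rhenate(III).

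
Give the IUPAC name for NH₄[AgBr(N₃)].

The 1 ammonium counter-ion carries a total charge of +1, so each complex ion is 1−.
Ligand charges: 1×bromo (-1 each), 1×azido (-1 each); total -2. So Ag + (-2) = 1−, giving Ag = +1.
The complex ion is anionic, so silver takes the -ate form argentate(I).

ammonium azidobromoargentate(I)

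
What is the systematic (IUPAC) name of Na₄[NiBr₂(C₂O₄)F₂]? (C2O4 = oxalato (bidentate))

sodium dibromodifluorooxalatonickelate(II)

The 4 sodium counter-ions carry a total charge of +4, so each complex ion is 4−.
Ligand charges: 1×oxalato (-2 each), 2×bromo (-1 each), 2×fluoro (-1 each); total -6. So Ni + (-6) = 4−, giving Ni = +2.
Ligands are named alphabetically: bromo before fluoro before oxalato.
The complex ion is anionic, so nickel takes the -ate form nickelate(II).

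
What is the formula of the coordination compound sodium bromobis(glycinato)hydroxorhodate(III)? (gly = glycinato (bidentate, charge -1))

Ligands: 1 bromo (Br, -1), 2 glycinato (gly, -1), 1 hydroxo (OH, -1). Ligand charge sum = -4.
With Rh in oxidation state +3, the complex ion is [Rh...]^1−.
Charge balance with sodium (+1) requires 1 complex ion per 1 sodium.

Na[RhBr(gly)2(OH)]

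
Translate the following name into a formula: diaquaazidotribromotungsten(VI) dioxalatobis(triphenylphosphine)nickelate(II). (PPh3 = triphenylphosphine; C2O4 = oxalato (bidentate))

Cation [W…]: ligand charges -4, W(VI) ⇒ ion charge 2+.
Anion [Ni…]: ligand charges -4, Ni(II) ⇒ ion charge 2−.

[WBr3(H2O)2(N3)][Ni(C2O4)2(PPh3)2]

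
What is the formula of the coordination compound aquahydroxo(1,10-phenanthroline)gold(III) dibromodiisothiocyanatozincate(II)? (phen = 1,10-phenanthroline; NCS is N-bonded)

[Au(H2O)(OH)(phen)][ZnBr2(NCS)2]

Cation [Au…]: ligand charges -1, Au(III) ⇒ ion charge 2+.
Anion [Zn…]: ligand charges -4, Zn(II) ⇒ ion charge 2−.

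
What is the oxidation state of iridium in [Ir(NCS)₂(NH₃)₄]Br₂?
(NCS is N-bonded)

+4

2 bromide outside the brackets (-1 each) → the complex ion is 2+.
Ligand charges: 4×NH3 neutral; 2×NCS = -2; sum -2.
Ir + (-2) = 2+ ⇒ Ir is +4.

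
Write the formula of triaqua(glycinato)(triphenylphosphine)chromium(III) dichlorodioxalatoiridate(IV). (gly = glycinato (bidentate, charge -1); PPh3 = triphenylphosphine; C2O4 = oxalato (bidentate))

[Cr(gly)(H2O)3(PPh3)][Ir(C2O4)2Cl2]

Cation [Cr…]: ligand charges -1, Cr(III) ⇒ ion charge 2+.
Anion [Ir…]: ligand charges -6, Ir(IV) ⇒ ion charge 2−.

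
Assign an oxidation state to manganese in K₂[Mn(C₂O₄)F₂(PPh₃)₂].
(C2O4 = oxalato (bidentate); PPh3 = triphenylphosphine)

2 potassium outside the brackets (+1 each) → the complex ion is 2−.
Ligand charges: 1×C2O4 = -2; 2×PPh3 neutral; 2×F = -2; sum -4.
Mn + (-4) = 2− ⇒ Mn is +2.

+2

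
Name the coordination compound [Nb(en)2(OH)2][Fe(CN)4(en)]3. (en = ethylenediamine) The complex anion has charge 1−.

The complex anion is given as 1−; its ligand charges sum to -4, so Fe = +3.
With 3 anions per cation, the cation must be 3×1 = 3+.
Cation: ligand charges sum to -2; for the ion to be 3+, Nb = +5.

bis(ethylenediamine)dihydroxoniobium(V) tetracyano(ethylenediamine)ferrate(III)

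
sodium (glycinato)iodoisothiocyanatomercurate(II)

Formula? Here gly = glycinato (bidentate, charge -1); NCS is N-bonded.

Na[Hg(gly)I(NCS)]

Ligands: 1 glycinato (gly, -1), 1 iodo (I, -1), 1 isothiocyanato (NCS, -1). Ligand charge sum = -3.
With Hg in oxidation state +2, the complex ion is [Hg...]^1−.
Charge balance with sodium (+1) requires 1 complex ion per 1 sodium.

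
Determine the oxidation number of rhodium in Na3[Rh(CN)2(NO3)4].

+3

3 sodium outside the brackets (+1 each) → the complex ion is 3−.
Ligand charges: 4×NO3 = -4; 2×CN = -2; sum -6.
Rh + (-6) = 3− ⇒ Rh is +3.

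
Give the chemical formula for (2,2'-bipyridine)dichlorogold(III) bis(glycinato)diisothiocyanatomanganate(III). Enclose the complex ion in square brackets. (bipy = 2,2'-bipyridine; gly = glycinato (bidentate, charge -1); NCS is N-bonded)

Cation [Au…]: ligand charges -2, Au(III) ⇒ ion charge 1+.
Anion [Mn…]: ligand charges -4, Mn(III) ⇒ ion charge 1−.
One 1+ cation balances one 1− anion.

[Au(bipy)Cl2][Mn(gly)2(NCS)2]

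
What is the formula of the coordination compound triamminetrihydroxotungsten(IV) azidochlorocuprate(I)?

Cation [W…]: ligand charges -3, W(IV) ⇒ ion charge 1+.
Anion [Cu…]: ligand charges -2, Cu(I) ⇒ ion charge 1−.
One 1+ cation balances one 1− anion.

[W(NH3)3(OH)3][CuCl(N3)]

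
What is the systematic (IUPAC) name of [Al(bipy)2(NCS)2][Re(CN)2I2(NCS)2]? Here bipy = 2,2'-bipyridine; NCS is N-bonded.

Both ions are complex: the cation is named first with the plain metal name, the anion second with the -ate form; each ion's ligands are alphabetised independently.
Aluminium is always +3 in its complexes; the cation's ligand charges sum to -2, so the complex cation is 1+.
A 1:1 salt means the anion carries the equal and opposite charge, 1−.
Anion: ligand charges sum to -6; for the ion to be 1−, Re = +5.

bis(2,2'-bipyridine)diisothiocyanatoaluminium(III) dicyanodiiododiisothiocyanatorhenate(V)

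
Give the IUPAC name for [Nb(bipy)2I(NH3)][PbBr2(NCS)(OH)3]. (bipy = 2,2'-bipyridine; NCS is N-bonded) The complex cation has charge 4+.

amminebis(2,2'-bipyridine)iodoniobium(V) dibromotrihydroxoisothiocyanatoplumbate(II)

Both ions are complex: the cation is named first with the plain metal name, the anion second with the -ate form; each ion's ligands are alphabetised independently.
The complex cation is given as 4+; its ligand charges sum to -1, so Nb = +5.
A 1:1 salt means the anion carries the equal and opposite charge, 4−.
Anion: ligand charges sum to -6; for the ion to be 4−, Pb = +2.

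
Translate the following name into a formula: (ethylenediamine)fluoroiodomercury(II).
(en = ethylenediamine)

Ligands: 1 iodo (I, -1), 1 fluoro (F, -1), 1 ethylenediamine (en, neutral). Ligand charge sum = -2.
With Hg in oxidation state +2, the complex ion is [Hg...].

[Hg(en)FI]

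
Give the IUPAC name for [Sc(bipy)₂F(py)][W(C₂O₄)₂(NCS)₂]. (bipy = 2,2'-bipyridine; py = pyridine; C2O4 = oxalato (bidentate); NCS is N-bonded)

bis(2,2'-bipyridine)fluoro(pyridine)scandium(III) diisothiocyanatodioxalatotungstate(IV)

Both ions are complex: the cation is named first with the plain metal name, the anion second with the -ate form; each ion's ligands are alphabetised independently.
Scandium is always +3 in its complexes; the cation's ligand charges sum to -1, so the complex cation is 2+.
A 1:1 salt means the anion carries the equal and opposite charge, 2−.
Anion: ligand charges sum to -6; for the ion to be 2−, W = +4.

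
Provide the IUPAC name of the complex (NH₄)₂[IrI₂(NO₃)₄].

ammonium diiodotetranitratoiridate(IV)

The 2 ammonium counter-ions carry a total charge of +2, so each complex ion is 2−.
Ligand charges: 4×nitrato (-1 each), 2×iodo (-1 each); total -6. So Ir + (-6) = 2−, giving Ir = +4.
Ligands are named alphabetically: iodo before nitrato.
The complex ion is anionic, so iridium takes the -ate form iridate(IV).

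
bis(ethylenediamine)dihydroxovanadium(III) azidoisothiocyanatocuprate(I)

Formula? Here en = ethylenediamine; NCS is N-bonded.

Cation [V…]: ligand charges -2, V(III) ⇒ ion charge 1+.
Anion [Cu…]: ligand charges -2, Cu(I) ⇒ ion charge 1−.

[V(en)2(OH)2][Cu(N3)(NCS)]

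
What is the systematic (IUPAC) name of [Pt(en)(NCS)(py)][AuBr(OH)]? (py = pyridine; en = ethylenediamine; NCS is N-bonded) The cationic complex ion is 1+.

The complex cation is given as 1+; its ligand charges sum to -1, so Pt = +2.
A 1:1 salt means the anion carries the equal and opposite charge, 1−.
Anion: ligand charges sum to -2; for the ion to be 1−, Au = +1.

(ethylenediamine)isothiocyanato(pyridine)platinum(II) bromohydroxoaurate(I)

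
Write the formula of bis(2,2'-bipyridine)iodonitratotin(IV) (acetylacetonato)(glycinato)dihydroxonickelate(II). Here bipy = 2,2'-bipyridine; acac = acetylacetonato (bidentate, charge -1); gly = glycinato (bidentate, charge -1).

[Sn(bipy)2I(NO3)][Ni(acac)(gly)(OH)2]

Cation [Sn…]: ligand charges -2, Sn(IV) ⇒ ion charge 2+.
Anion [Ni…]: ligand charges -4, Ni(II) ⇒ ion charge 2−.
One 2+ cation balances one 2− anion.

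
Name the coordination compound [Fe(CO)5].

pentacarbonyliron(0)

There is no counter-ion, so the complex is neutral overall.
Ligand charges: 5×carbonyl (neutral); total 0. So Fe + (0) = 0, giving Fe = 0.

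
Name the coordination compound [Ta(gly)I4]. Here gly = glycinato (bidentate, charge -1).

(glycinato)tetraiodotantalum(V)

There is no counter-ion, so the complex is neutral overall.
Ligand charges: 1×glycinato (-1 each), 4×iodo (-1 each); total -5. So Ta + (-5) = 0, giving Ta = +5.
Ligands are named alphabetically: glycinato before iodo.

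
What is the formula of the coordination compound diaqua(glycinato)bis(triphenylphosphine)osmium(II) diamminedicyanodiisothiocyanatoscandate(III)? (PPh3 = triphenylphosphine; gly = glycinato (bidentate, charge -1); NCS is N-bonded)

Cation [Os…]: ligand charges -1, Os(II) ⇒ ion charge 1+.
Anion [Sc…]: ligand charges -4, Sc(III) ⇒ ion charge 1−.
One 1+ cation balances one 1− anion.

[Os(gly)(H2O)2(PPh3)2][Sc(CN)2(NCS)2(NH3)2]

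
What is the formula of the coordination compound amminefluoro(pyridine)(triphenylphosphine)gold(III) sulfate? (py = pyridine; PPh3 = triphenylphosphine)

[AuF(NH3)(PPh3)(py)]SO4

Ligands: 1 ammine (NH3, neutral), 1 pyridine (py, neutral), 1 fluoro (F, -1), 1 triphenylphosphine (PPh3, neutral). Ligand charge sum = -1.
With Au in oxidation state +3, the complex ion is [Au...]^2+.
Charge balance with sulfate (-2) requires 1 complex ion per 1 sulfate.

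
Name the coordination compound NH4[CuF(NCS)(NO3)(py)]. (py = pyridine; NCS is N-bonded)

The 1 ammonium counter-ion carries a total charge of +1, so each complex ion is 1−.
Ligand charges: 1×fluoro (-1 each), 1×nitrato (-1 each), 1×pyridine (neutral), 1×isothiocyanato (-1 each); total -3. So Cu + (-3) = 1−, giving Cu = +2.
The complex ion is anionic, so copper takes the -ate form cuprate(II).

ammonium fluoroisothiocyanatonitrato(pyridine)cuprate(II)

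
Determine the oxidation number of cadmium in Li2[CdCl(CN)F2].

+2

2 lithium outside the brackets (+1 each) → the complex ion is 2−.
Ligand charges: 1×Cl = -1; 1×CN = -1; 2×F = -2; sum -4.
Cd + (-4) = 2− ⇒ Cd is +2.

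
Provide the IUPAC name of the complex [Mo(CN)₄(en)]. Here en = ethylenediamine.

tetracyano(ethylenediamine)molybdenum(IV)

There is no counter-ion, so the complex is neutral overall.
Ligand charges: 1×ethylenediamine (neutral), 4×cyano (-1 each); total -4. So Mo + (-4) = 0, giving Mo = +4.
Ligands are named alphabetically: cyano before ethylenediamine.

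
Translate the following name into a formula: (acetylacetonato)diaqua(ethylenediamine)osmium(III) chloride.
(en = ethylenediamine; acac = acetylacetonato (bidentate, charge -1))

Ligands: 2 aqua (H2O, neutral), 1 ethylenediamine (en, neutral), 1 acetylacetonato (acac, -1). Ligand charge sum = -1.
With Os in oxidation state +3, the complex ion is [Os...]^2+.
Charge balance with chloride (-1) requires 1 complex ion per 2 chloride.

[Os(acac)(en)(H2O)2]Cl2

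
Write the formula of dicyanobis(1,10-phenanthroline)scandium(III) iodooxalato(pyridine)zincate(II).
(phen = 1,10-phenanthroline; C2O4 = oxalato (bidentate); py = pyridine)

Cation [Sc…]: ligand charges -2, Sc(III) ⇒ ion charge 1+.
Anion [Zn…]: ligand charges -3, Zn(II) ⇒ ion charge 1−.

[Sc(CN)2(phen)2][Zn(C2O4)I(py)]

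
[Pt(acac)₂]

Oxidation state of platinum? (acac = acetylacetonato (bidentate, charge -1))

+2

No counter-ion: the bracketed complex is neutral.
Ligand charges: 2×acac = -2; sum -2.
Pt + (-2) = 0 ⇒ Pt is +2.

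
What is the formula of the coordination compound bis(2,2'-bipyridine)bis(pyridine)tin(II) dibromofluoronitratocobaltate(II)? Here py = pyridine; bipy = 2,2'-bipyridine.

Cation [Sn…]: ligand charges 0, Sn(II) ⇒ ion charge 2+.
Anion [Co…]: ligand charges -4, Co(II) ⇒ ion charge 2−.
One 2+ cation balances one 2− anion.

[Sn(bipy)2(py)2][CoBr2F(NO3)]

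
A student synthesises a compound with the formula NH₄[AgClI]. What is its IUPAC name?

ammonium chloroiodoargentate(I)

The 1 ammonium counter-ion carries a total charge of +1, so each complex ion is 1−.
Ligand charges: 1×iodo (-1 each), 1×chloro (-1 each); total -2. So Ag + (-2) = 1−, giving Ag = +1.
Ligands are named alphabetically: chloro before iodo.
The complex ion is anionic, so silver takes the -ate form argentate(I).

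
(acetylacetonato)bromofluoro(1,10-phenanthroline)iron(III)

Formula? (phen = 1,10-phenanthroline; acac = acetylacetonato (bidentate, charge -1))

[Fe(acac)BrF(phen)]

Ligands: 1 1,10-phenanthroline (phen, neutral), 1 fluoro (F, -1), 1 acetylacetonato (acac, -1), 1 bromo (Br, -1). Ligand charge sum = -3.
With Fe in oxidation state +3, the complex ion is [Fe...].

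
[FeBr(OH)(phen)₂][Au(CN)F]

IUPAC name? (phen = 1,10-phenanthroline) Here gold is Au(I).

bromohydroxobis(1,10-phenanthroline)iron(III) cyanofluoroaurate(I)

Both ions are complex: the cation is named first with the plain metal name, the anion second with the -ate form; each ion's ligands are alphabetised independently.
Au is given as +1; the anion's ligand charges sum to -2, so the complex anion is 1−.
A 1:1 salt means the cation carries the equal and opposite charge, 1+.
Cation: ligand charges sum to -2; for the ion to be 1+, Fe = +3.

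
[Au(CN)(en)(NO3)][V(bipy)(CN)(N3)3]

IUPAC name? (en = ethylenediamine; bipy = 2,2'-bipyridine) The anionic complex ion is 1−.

cyano(ethylenediamine)nitratogold(III) triazido(2,2'-bipyridine)cyanovanadate(III)

The complex anion is given as 1−; its ligand charges sum to -4, so V = +3.
A 1:1 salt means the cation carries the equal and opposite charge, 1+.
Cation: ligand charges sum to -2; for the ion to be 1+, Au = +3.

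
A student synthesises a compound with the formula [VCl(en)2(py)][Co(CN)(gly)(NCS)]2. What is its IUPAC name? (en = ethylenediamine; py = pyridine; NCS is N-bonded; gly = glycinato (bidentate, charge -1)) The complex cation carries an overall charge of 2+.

chlorobis(ethylenediamine)(pyridine)vanadium(III) cyano(glycinato)isothiocyanatocobaltate(II)

Both ions are complex: the cation is named first with the plain metal name, the anion second with the -ate form; each ion's ligands are alphabetised independently.
The complex cation is given as 2+; its ligand charges sum to -1, so V = +3.
With 2 anions per cation, each anion must be 2/2 = 1−.
Anion: ligand charges sum to -3; for the ion to be 1−, Co = +2.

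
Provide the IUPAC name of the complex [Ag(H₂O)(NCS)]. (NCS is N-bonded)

aquaisothiocyanatosilver(I)

There is no counter-ion, so the complex is neutral overall.
Ligand charges: 1×isothiocyanato (-1 each), 1×aqua (neutral); total -1. So Ag + (-1) = 0, giving Ag = +1.
Ligands are named alphabetically: aqua before isothiocyanato.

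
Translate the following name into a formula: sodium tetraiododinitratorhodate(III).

Na3[RhI4(NO3)2]

Ligands: 4 iodo (I, -1), 2 nitrato (NO3, -1). Ligand charge sum = -6.
With Rh in oxidation state +3, the complex ion is [Rh...]^3−.
Charge balance with sodium (+1) requires 1 complex ion per 3 sodium.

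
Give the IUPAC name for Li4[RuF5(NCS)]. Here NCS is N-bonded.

lithium pentafluoroisothiocyanatoruthenate(II)

The 4 lithium counter-ions carry a total charge of +4, so each complex ion is 4−.
Ligand charges: 1×isothiocyanato (-1 each), 5×fluoro (-1 each); total -6. So Ru + (-6) = 4−, giving Ru = +2.
Ligands are named alphabetically: fluoro before isothiocyanato.
The complex ion is anionic, so ruthenium takes the -ate form ruthenate(II).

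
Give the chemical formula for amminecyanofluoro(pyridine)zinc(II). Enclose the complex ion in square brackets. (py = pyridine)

[Zn(CN)F(NH3)(py)]

Ligands: 1 cyano (CN, -1), 1 fluoro (F, -1), 1 pyridine (py, neutral), 1 ammine (NH3, neutral). Ligand charge sum = -2.
With Zn in oxidation state +2, the complex ion is [Zn...].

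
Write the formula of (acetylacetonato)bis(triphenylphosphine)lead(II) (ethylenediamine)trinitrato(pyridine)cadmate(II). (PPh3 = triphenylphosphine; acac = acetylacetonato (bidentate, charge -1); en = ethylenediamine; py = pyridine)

Cation [Pb…]: ligand charges -1, Pb(II) ⇒ ion charge 1+.
Anion [Cd…]: ligand charges -3, Cd(II) ⇒ ion charge 1−.
One 1+ cation balances one 1− anion.

[Pb(acac)(PPh3)2][Cd(en)(NO3)3(py)]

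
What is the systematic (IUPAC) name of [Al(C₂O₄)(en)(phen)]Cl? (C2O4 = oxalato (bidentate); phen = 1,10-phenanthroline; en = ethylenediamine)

(ethylenediamine)oxalato(1,10-phenanthroline)aluminium(III) chloride

The 1 chloride counter-ion carries a total charge of -1, so each complex ion is 1+.
Ligand charges: 1×oxalato (-2 each), 1×1,10-phenanthroline (neutral), 1×ethylenediamine (neutral); total -2. So Al + (-2) = 1+, giving Al = +3.
Ligands are named alphabetically: ethylenediamine before oxalato before phenanthroline.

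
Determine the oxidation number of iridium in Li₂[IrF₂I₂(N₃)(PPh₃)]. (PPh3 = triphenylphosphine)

2 lithium outside the brackets (+1 each) → the complex ion is 2−.
Ligand charges: 1×PPh3 neutral; 1×N3 = -1; 2×F = -2; 2×I = -2; sum -5.
Ir + (-5) = 2− ⇒ Ir is +3.

+3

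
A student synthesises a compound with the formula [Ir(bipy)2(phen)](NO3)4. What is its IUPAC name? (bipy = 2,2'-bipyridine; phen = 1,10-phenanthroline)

bis(2,2'-bipyridine)(1,10-phenanthroline)iridium(IV) nitrate

The 4 nitrate counter-ions carry a total charge of -4, so each complex ion is 4+.
Ligand charges: 2×2,2'-bipyridine (neutral), 1×1,10-phenanthroline (neutral); total 0. So Ir + (0) = 4+, giving Ir = +4.
Ligands are named alphabetically: bipyridine before phenanthroline.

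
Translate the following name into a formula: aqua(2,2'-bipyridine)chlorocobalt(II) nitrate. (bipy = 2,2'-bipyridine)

[Co(bipy)Cl(H2O)]NO3

Ligands: 1 aqua (H2O, neutral), 1 2,2'-bipyridine (bipy, neutral), 1 chloro (Cl, -1). Ligand charge sum = -1.
With Co in oxidation state +2, the complex ion is [Co...]^1+.
Charge balance with nitrate (-1) requires 1 complex ion per 1 nitrate.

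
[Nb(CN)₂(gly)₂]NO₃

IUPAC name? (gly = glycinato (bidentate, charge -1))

The 1 nitrate counter-ion carries a total charge of -1, so each complex ion is 1+.
Ligand charges: 2×cyano (-1 each), 2×glycinato (-1 each); total -4. So Nb + (-4) = 1+, giving Nb = +5.
Ligands are named alphabetically: cyano before glycinato.

dicyanobis(glycinato)niobium(V) nitrate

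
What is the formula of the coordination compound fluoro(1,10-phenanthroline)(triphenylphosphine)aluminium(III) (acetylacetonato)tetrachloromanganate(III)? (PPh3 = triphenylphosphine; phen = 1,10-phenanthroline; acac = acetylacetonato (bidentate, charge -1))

Cation [Al…]: ligand charges -1, Al(III) ⇒ ion charge 2+.
Anion [Mn…]: ligand charges -5, Mn(III) ⇒ ion charge 2−.

[AlF(phen)(PPh3)][Mn(acac)Cl4]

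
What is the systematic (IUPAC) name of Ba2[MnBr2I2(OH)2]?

The 2 barium counter-ions carry a total charge of +4, so each complex ion is 4−.
Ligand charges: 2×hydroxo (-1 each), 2×bromo (-1 each), 2×iodo (-1 each); total -6. So Mn + (-6) = 4−, giving Mn = +2.
Ligands are named alphabetically: bromo before hydroxo before iodo.
The complex ion is anionic, so manganese takes the -ate form manganate(II).

barium dibromodihydroxodiiodomanganate(II)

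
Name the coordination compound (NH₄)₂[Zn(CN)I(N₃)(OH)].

The 2 ammonium counter-ions carry a total charge of +2, so each complex ion is 2−.
Ligand charges: 1×azido (-1 each), 1×cyano (-1 each), 1×iodo (-1 each), 1×hydroxo (-1 each); total -4. So Zn + (-4) = 2−, giving Zn = +2.
The complex ion is anionic, so zinc takes the -ate form zincate(II).

ammonium azidocyanohydroxoiodozincate(II)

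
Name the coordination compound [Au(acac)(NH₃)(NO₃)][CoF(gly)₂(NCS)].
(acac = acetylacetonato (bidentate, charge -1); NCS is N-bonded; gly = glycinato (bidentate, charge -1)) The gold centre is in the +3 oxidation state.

Au is given as +3; the cation's ligand charges sum to -2, so the complex cation is 1+.
A 1:1 salt means the anion carries the equal and opposite charge, 1−.
Anion: ligand charges sum to -4; for the ion to be 1−, Co = +3.

(acetylacetonato)amminenitratogold(III) fluorobis(glycinato)isothiocyanatocobaltate(III)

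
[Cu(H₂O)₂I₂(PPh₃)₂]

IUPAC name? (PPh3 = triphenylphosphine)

diaquadiiodobis(triphenylphosphine)copper(II)

There is no counter-ion, so the complex is neutral overall.
Ligand charges: 2×aqua (neutral), 2×iodo (-1 each), 2×triphenylphosphine (neutral); total -2. So Cu + (-2) = 0, giving Cu = +2.
Ligands are named alphabetically: aqua before iodo before triphenylphosphine.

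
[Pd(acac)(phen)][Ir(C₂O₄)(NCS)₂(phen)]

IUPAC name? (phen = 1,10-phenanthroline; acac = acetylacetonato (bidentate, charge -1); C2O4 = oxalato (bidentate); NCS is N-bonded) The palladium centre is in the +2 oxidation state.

(acetylacetonato)(1,10-phenanthroline)palladium(II) diisothiocyanatooxalato(1,10-phenanthroline)iridate(III)

Both ions are complex: the cation is named first with the plain metal name, the anion second with the -ate form; each ion's ligands are alphabetised independently.
Pd is given as +2; the cation's ligand charges sum to -1, so the complex cation is 1+.
A 1:1 salt means the anion carries the equal and opposite charge, 1−.
Anion: ligand charges sum to -4; for the ion to be 1−, Ir = +3.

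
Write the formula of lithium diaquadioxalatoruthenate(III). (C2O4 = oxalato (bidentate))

Ligands: 2 oxalato (C2O4, -2), 2 aqua (H2O, neutral). Ligand charge sum = -4.
Charge balance with lithium (+1) requires 1 complex ion per 1 lithium.

Li[Ru(C2O4)2(H2O)2]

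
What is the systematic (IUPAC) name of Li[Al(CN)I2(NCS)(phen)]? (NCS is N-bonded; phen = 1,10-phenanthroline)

lithium cyanodiiodoisothiocyanato(1,10-phenanthroline)aluminate(III)

The 1 lithium counter-ion carries a total charge of +1, so each complex ion is 1−.
Ligand charges: 1×isothiocyanato (-1 each), 1×cyano (-1 each), 2×iodo (-1 each), 1×1,10-phenanthroline (neutral); total -4. So Al + (-4) = 1−, giving Al = +3.
Ligands are named alphabetically: cyano before iodo before isothiocyanato before phenanthroline.
The complex ion is anionic, so aluminium takes the -ate form aluminate(III).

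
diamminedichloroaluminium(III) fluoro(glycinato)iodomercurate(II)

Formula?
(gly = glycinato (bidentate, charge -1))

[AlCl2(NH3)2][HgF(gly)I]

Cation [Al…]: ligand charges -2, Al(III) ⇒ ion charge 1+.
Anion [Hg…]: ligand charges -3, Hg(II) ⇒ ion charge 1−.
One 1+ cation balances one 1− anion.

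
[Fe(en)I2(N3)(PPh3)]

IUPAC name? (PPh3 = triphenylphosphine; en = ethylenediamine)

azido(ethylenediamine)diiodo(triphenylphosphine)iron(III)

There is no counter-ion, so the complex is neutral overall.
Ligand charges: 1×triphenylphosphine (neutral), 1×azido (-1 each), 1×ethylenediamine (neutral), 2×iodo (-1 each); total -3. So Fe + (-3) = 0, giving Fe = +3.
Ligands are named alphabetically: azido before ethylenediamine before iodo before triphenylphosphine.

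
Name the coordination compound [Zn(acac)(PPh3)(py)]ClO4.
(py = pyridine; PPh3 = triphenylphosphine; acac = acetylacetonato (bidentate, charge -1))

The 1 perchlorate counter-ion carries a total charge of -1, so each complex ion is 1+.
Ligand charges: 1×pyridine (neutral), 1×triphenylphosphine (neutral), 1×acetylacetonato (-1 each); total -1. So Zn + (-1) = 1+, giving Zn = +2.
Ligands are named alphabetically: acetylacetonato before pyridine before triphenylphosphine.

(acetylacetonato)(pyridine)(triphenylphosphine)zinc(II) perchlorate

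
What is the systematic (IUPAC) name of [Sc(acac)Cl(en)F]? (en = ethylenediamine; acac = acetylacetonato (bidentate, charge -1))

There is no counter-ion, so the complex is neutral overall.
Ligand charges: 1×chloro (-1 each), 1×ethylenediamine (neutral), 1×fluoro (-1 each), 1×acetylacetonato (-1 each); total -3. So Sc + (-3) = 0, giving Sc = +3.
Ligands are named alphabetically: acetylacetonato before chloro before ethylenediamine before fluoro.

(acetylacetonato)chloro(ethylenediamine)fluoroscandium(III)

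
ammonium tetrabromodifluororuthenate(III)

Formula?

Ligands: 4 bromo (Br, -1), 2 fluoro (F, -1). Ligand charge sum = -6.
With Ru in oxidation state +3, the complex ion is [Ru...]^3−.
Charge balance with ammonium (+1) requires 1 complex ion per 3 ammonium.

(NH4)3[RuBr4F2]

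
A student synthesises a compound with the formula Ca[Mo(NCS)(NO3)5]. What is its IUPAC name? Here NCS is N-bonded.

The 1 calcium counter-ion carries a total charge of +2, so each complex ion is 2−.
Ligand charges: 1×isothiocyanato (-1 each), 5×nitrato (-1 each); total -6. So Mo + (-6) = 2−, giving Mo = +4.
The complex ion is anionic, so molybdenum takes the -ate form molybdate(IV).

calcium isothiocyanatopentanitratomolybdate(IV)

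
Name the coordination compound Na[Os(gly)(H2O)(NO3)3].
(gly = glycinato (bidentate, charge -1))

sodium aqua(glycinato)trinitratoosmate(III)

The 1 sodium counter-ion carries a total charge of +1, so each complex ion is 1−.
Ligand charges: 1×glycinato (-1 each), 1×aqua (neutral), 3×nitrato (-1 each); total -4. So Os + (-4) = 1−, giving Os = +3.
Ligands are named alphabetically: aqua before glycinato before nitrato.
The complex ion is anionic, so osmium takes the -ate form osmate(III).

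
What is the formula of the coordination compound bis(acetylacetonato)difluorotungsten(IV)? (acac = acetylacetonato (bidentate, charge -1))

Ligands: 2 fluoro (F, -1), 2 acetylacetonato (acac, -1). Ligand charge sum = -4.
With W in oxidation state +4, the complex ion is [W...].

[W(acac)2F2]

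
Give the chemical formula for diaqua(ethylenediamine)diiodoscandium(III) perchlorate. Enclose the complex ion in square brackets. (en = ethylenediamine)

[Sc(en)(H2O)2I2]ClO4

Ligands: 2 iodo (I, -1), 2 aqua (H2O, neutral), 1 ethylenediamine (en, neutral). Ligand charge sum = -2.
With Sc in oxidation state +3, the complex ion is [Sc...]^1+.
Charge balance with perchlorate (-1) requires 1 complex ion per 1 perchlorate.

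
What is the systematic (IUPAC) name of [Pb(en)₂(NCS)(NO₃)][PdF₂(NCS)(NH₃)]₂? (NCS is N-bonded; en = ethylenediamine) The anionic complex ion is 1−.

Both ions are complex: the cation is named first with the plain metal name, the anion second with the -ate form; each ion's ligands are alphabetised independently.
The complex anion is given as 1−; its ligand charges sum to -3, so Pd = +2.
With 2 anions per cation, the cation must be 2×1 = 2+.
Cation: ligand charges sum to -2; for the ion to be 2+, Pb = +4.

bis(ethylenediamine)isothiocyanatonitratolead(IV) amminedifluoroisothiocyanatopalladate(II)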